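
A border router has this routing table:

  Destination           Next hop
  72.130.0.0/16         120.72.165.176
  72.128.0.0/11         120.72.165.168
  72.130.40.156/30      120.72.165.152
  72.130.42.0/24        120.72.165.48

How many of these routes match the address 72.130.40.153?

Prefixes containing 72.130.40.153:
  72.128.0.0/11 (72.128.0.0 - 72.159.255.255)
  72.130.0.0/16 (72.130.0.0 - 72.130.255.255)
Total matching entries: 2.

2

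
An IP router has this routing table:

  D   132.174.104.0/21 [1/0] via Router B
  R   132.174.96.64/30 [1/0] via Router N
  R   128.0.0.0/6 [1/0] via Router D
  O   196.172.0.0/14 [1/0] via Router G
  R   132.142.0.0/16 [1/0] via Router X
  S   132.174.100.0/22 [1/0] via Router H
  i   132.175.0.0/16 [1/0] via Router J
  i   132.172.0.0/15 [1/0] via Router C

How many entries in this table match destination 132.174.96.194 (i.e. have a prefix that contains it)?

0

No listed prefix contains 132.174.96.194.
Total matching entries: 0.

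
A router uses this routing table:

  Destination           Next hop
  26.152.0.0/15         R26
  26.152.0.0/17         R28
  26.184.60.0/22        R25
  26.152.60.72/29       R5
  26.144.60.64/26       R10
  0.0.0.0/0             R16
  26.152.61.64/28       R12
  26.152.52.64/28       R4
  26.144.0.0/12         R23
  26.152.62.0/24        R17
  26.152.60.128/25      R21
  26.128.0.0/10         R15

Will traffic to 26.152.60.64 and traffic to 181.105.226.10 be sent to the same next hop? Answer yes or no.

26.152.60.64: longest match 26.152.0.0/17 -> R28
181.105.226.10: longest match 0.0.0.0/0 -> R16

no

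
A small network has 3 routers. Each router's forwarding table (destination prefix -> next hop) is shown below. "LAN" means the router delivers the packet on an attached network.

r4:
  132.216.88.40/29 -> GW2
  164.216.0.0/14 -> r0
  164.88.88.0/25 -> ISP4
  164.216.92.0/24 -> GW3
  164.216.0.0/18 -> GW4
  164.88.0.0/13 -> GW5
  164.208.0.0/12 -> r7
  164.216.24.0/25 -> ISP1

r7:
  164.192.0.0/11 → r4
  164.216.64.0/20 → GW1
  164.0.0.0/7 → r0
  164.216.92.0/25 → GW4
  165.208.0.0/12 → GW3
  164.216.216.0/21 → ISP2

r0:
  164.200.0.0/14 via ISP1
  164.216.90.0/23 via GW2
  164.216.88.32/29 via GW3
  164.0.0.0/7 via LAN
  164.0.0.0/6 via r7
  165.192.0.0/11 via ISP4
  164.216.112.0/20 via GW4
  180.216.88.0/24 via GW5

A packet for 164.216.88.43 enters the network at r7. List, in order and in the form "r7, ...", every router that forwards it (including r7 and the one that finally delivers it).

At r7: longest match for 164.216.88.43 is 164.192.0.0/11 -> r4
At r4: longest match for 164.216.88.43 is 164.216.0.0/14 -> r0
At r0: longest match for 164.216.88.43 is 164.0.0.0/7 -> LAN

r7, r4, r0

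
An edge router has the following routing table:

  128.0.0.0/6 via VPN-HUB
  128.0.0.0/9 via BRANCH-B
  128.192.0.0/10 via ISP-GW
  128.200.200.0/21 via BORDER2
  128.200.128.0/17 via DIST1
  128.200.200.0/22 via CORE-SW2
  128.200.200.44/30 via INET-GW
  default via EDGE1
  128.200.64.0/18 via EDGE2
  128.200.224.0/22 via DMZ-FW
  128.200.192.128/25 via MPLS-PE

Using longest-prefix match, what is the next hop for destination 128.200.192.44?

Routes whose prefix contains 128.200.192.44:
  0.0.0.0/0 (default, matches everything) -> EDGE1
  128.0.0.0/6 (128.0.0.0 - 131.255.255.255) -> VPN-HUB
  128.192.0.0/10 (128.192.0.0 - 128.255.255.255) -> ISP-GW
  128.200.128.0/17 (128.200.128.0 - 128.200.255.255) -> DIST1
More-specific entries that do NOT match:
  128.200.200.44/30 (128.200.200.44 - 128.200.200.47) does not contain 128.200.192.44
  128.200.192.128/25 (128.200.192.128 - 128.200.192.255) does not contain 128.200.192.44
  128.200.200.0/22 (128.200.200.0 - 128.200.203.255) does not contain 128.200.192.44
  128.200.224.0/22 (128.200.224.0 - 128.200.227.255) does not contain 128.200.192.44
  128.200.200.0/21 (128.200.200.0 - 128.200.207.255) does not contain 128.200.192.44
  128.200.64.0/18 (128.200.64.0 - 128.200.127.255) does not contain 128.200.192.44
Longest matching prefix is /17 -> next hop DIST1.

DIST1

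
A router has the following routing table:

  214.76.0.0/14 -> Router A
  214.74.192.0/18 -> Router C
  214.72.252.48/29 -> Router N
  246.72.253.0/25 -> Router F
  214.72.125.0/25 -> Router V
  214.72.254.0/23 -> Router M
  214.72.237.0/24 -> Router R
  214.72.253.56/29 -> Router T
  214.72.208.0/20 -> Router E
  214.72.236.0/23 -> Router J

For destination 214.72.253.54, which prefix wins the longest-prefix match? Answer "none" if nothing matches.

214.72.253.54 is outside every listed prefix and there is no default route.

none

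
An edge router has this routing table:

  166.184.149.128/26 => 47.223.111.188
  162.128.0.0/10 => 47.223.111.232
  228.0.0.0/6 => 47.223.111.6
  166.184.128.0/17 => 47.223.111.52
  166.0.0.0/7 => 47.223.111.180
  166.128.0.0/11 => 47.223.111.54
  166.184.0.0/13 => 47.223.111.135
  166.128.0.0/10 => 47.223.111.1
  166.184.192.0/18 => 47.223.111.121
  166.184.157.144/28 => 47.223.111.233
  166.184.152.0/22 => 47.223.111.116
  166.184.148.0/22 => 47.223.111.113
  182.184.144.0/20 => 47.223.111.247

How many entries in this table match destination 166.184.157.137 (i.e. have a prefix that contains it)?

4

Prefixes containing 166.184.157.137:
  166.0.0.0/7 (166.0.0.0 - 167.255.255.255)
  166.128.0.0/10 (166.128.0.0 - 166.191.255.255)
  166.184.0.0/13 (166.184.0.0 - 166.191.255.255)
  166.184.128.0/17 (166.184.128.0 - 166.184.255.255)
Total matching entries: 4.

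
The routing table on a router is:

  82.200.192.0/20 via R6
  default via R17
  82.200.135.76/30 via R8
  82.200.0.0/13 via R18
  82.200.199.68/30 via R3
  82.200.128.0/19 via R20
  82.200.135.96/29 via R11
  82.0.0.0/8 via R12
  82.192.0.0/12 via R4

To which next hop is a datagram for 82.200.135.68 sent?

Routes whose prefix contains 82.200.135.68:
  0.0.0.0/0 (default, matches everything) -> R17
  82.0.0.0/8 (82.0.0.0 - 82.255.255.255) -> R12
  82.192.0.0/12 (82.192.0.0 - 82.207.255.255) -> R4
  82.200.0.0/13 (82.200.0.0 - 82.207.255.255) -> R18
  82.200.128.0/19 (82.200.128.0 - 82.200.159.255) -> R20
More-specific entries that do NOT match:
  82.200.135.76/30 (82.200.135.76 - 82.200.135.79) does not contain 82.200.135.68
  82.200.199.68/30 (82.200.199.68 - 82.200.199.71) does not contain 82.200.135.68
  82.200.135.96/29 (82.200.135.96 - 82.200.135.103) does not contain 82.200.135.68
  82.200.192.0/20 (82.200.192.0 - 82.200.207.255) does not contain 82.200.135.68
Longest matching prefix is /19 -> next hop R20.

R20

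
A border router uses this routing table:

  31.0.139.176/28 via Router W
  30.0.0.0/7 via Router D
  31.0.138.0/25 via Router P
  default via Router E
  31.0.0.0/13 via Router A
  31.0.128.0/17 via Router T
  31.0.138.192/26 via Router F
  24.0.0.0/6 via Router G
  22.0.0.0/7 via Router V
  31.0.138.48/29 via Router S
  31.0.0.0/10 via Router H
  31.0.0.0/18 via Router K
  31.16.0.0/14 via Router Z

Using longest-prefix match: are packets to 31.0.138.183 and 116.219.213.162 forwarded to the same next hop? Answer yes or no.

31.0.138.183: longest match 31.0.128.0/17 -> Router T
116.219.213.162: longest match 0.0.0.0/0 -> Router E

no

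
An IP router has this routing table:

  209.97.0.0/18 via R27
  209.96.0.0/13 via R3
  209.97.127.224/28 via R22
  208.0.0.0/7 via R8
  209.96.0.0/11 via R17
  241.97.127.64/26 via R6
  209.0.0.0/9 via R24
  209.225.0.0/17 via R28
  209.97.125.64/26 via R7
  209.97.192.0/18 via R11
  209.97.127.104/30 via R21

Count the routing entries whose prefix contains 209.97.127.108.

4

Prefixes containing 209.97.127.108:
  208.0.0.0/7 (208.0.0.0 - 209.255.255.255)
  209.0.0.0/9 (209.0.0.0 - 209.127.255.255)
  209.96.0.0/11 (209.96.0.0 - 209.127.255.255)
  209.96.0.0/13 (209.96.0.0 - 209.103.255.255)
Total matching entries: 4.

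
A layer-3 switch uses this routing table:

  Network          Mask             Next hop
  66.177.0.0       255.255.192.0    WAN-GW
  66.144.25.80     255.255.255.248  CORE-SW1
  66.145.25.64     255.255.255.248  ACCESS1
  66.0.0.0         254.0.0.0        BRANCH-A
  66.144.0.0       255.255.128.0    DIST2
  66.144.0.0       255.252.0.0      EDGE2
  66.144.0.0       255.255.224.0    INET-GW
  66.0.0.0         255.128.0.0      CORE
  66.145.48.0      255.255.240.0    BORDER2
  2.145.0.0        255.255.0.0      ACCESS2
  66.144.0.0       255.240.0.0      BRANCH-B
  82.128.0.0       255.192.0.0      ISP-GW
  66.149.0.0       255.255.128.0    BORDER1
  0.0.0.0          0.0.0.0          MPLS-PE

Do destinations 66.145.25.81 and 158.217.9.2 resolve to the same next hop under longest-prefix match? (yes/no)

no

66.145.25.81: longest match 66.144.0.0/14 -> EDGE2
158.217.9.2: longest match 0.0.0.0/0 -> MPLS-PE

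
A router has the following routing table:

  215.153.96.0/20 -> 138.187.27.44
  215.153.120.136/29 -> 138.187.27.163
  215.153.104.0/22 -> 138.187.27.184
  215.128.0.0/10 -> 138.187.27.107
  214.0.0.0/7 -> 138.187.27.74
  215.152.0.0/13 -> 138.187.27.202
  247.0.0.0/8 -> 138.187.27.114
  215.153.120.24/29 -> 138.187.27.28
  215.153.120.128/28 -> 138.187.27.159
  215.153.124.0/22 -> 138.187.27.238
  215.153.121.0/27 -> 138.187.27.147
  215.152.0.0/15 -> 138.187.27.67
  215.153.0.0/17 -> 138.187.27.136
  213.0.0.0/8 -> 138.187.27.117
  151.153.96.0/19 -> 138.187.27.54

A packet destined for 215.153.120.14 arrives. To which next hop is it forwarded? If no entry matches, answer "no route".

138.187.27.136

Routes whose prefix contains 215.153.120.14:
  214.0.0.0/7 (214.0.0.0 - 215.255.255.255) -> 138.187.27.74
  215.128.0.0/10 (215.128.0.0 - 215.191.255.255) -> 138.187.27.107
  215.152.0.0/13 (215.152.0.0 - 215.159.255.255) -> 138.187.27.202
  215.152.0.0/15 (215.152.0.0 - 215.153.255.255) -> 138.187.27.67
  215.153.0.0/17 (215.153.0.0 - 215.153.127.255) -> 138.187.27.136
More-specific entries that do NOT match:
  215.153.120.136/29 (215.153.120.136 - 215.153.120.143) does not contain 215.153.120.14
  215.153.120.24/29 (215.153.120.24 - 215.153.120.31) does not contain 215.153.120.14
  215.153.120.128/28 (215.153.120.128 - 215.153.120.143) does not contain 215.153.120.14
  215.153.121.0/27 (215.153.121.0 - 215.153.121.31) does not contain 215.153.120.14
  215.153.104.0/22 (215.153.104.0 - 215.153.107.255) does not contain 215.153.120.14
  215.153.124.0/22 (215.153.124.0 - 215.153.127.255) does not contain 215.153.120.14
  215.153.96.0/20 (215.153.96.0 - 215.153.111.255) does not contain 215.153.120.14
  151.153.96.0/19 (151.153.96.0 - 151.153.127.255) does not contain 215.153.120.14
Longest matching prefix is /17 -> next hop 138.187.27.136.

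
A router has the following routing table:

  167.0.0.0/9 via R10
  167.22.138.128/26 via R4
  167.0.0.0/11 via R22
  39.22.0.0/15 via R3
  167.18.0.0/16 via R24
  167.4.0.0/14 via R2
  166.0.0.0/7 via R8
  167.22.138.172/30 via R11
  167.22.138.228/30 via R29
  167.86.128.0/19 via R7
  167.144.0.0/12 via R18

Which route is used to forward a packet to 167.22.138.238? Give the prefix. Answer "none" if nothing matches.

167.0.0.0/11

Entries matching 167.22.138.238:
  166.0.0.0/7 (166.0.0.0 - 167.255.255.255)
  167.0.0.0/9 (167.0.0.0 - 167.127.255.255)
  167.0.0.0/11 (167.0.0.0 - 167.31.255.255)
Most specific is 167.0.0.0/11.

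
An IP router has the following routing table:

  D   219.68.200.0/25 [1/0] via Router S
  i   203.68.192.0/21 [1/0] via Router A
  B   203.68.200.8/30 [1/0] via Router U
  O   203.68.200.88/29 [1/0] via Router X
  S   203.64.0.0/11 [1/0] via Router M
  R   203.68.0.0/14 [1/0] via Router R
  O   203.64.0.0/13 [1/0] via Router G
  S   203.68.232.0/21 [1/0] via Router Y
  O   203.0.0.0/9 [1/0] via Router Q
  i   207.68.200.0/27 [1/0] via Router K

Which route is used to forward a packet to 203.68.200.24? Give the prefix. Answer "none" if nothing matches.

203.68.0.0/14

Entries matching 203.68.200.24:
  203.0.0.0/9 (203.0.0.0 - 203.127.255.255)
  203.64.0.0/11 (203.64.0.0 - 203.95.255.255)
  203.64.0.0/13 (203.64.0.0 - 203.71.255.255)
  203.68.0.0/14 (203.68.0.0 - 203.71.255.255)
Most specific is 203.68.0.0/14.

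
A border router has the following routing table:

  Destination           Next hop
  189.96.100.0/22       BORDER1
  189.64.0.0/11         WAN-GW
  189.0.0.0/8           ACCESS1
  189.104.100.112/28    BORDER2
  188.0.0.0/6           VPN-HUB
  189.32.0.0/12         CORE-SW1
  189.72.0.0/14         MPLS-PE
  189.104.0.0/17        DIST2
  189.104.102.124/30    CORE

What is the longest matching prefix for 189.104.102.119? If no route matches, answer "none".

Entries matching 189.104.102.119:
  188.0.0.0/6 (188.0.0.0 - 191.255.255.255)
  189.0.0.0/8 (189.0.0.0 - 189.255.255.255)
  189.104.0.0/17 (189.104.0.0 - 189.104.127.255)
Most specific is 189.104.0.0/17.

189.104.0.0/17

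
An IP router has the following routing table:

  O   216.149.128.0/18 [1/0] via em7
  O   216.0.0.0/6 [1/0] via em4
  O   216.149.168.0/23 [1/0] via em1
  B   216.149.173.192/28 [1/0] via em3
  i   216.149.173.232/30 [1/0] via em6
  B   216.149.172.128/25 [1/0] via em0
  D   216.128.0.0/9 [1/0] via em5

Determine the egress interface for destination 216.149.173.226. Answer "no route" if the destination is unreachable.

em7

Routes whose prefix contains 216.149.173.226:
  216.0.0.0/6 (216.0.0.0 - 219.255.255.255) -> em4
  216.128.0.0/9 (216.128.0.0 - 216.255.255.255) -> em5
  216.149.128.0/18 (216.149.128.0 - 216.149.191.255) -> em7
More-specific entries that do NOT match:
  216.149.173.232/30 (216.149.173.232 - 216.149.173.235) does not contain 216.149.173.226
  216.149.173.192/28 (216.149.173.192 - 216.149.173.207) does not contain 216.149.173.226
  216.149.172.128/25 (216.149.172.128 - 216.149.172.255) does not contain 216.149.173.226
  216.149.168.0/23 (216.149.168.0 - 216.149.169.255) does not contain 216.149.173.226
Longest matching prefix is /18 -> interface em7.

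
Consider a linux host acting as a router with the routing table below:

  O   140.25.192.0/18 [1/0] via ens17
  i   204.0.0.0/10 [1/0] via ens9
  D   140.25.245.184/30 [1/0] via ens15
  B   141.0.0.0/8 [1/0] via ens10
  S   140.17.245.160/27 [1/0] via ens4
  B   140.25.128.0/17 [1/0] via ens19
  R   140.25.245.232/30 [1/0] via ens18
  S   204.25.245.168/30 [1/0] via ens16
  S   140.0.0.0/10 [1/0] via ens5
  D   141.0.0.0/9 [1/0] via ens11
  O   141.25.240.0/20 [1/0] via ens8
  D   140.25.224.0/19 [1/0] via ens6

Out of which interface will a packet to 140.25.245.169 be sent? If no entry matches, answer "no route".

ens6

Routes whose prefix contains 140.25.245.169:
  140.0.0.0/10 (140.0.0.0 - 140.63.255.255) -> ens5
  140.25.128.0/17 (140.25.128.0 - 140.25.255.255) -> ens19
  140.25.192.0/18 (140.25.192.0 - 140.25.255.255) -> ens17
  140.25.224.0/19 (140.25.224.0 - 140.25.255.255) -> ens6
More-specific entries that do NOT match:
  140.25.245.184/30 (140.25.245.184 - 140.25.245.187) does not contain 140.25.245.169
  140.25.245.232/30 (140.25.245.232 - 140.25.245.235) does not contain 140.25.245.169
  204.25.245.168/30 (204.25.245.168 - 204.25.245.171) does not contain 140.25.245.169
  140.17.245.160/27 (140.17.245.160 - 140.17.245.191) does not contain 140.25.245.169
  141.25.240.0/20 (141.25.240.0 - 141.25.255.255) does not contain 140.25.245.169
Longest matching prefix is /19 -> interface ens6.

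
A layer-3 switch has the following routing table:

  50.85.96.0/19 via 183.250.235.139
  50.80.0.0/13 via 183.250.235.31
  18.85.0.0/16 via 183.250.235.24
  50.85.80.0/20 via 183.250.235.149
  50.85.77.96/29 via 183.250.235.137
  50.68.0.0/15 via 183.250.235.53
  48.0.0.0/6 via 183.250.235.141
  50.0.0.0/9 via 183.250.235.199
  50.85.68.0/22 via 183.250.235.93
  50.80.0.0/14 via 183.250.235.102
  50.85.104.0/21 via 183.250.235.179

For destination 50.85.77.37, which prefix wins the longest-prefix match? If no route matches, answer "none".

Entries matching 50.85.77.37:
  48.0.0.0/6 (48.0.0.0 - 51.255.255.255)
  50.0.0.0/9 (50.0.0.0 - 50.127.255.255)
  50.80.0.0/13 (50.80.0.0 - 50.87.255.255)
Most specific is 50.80.0.0/13.

50.80.0.0/13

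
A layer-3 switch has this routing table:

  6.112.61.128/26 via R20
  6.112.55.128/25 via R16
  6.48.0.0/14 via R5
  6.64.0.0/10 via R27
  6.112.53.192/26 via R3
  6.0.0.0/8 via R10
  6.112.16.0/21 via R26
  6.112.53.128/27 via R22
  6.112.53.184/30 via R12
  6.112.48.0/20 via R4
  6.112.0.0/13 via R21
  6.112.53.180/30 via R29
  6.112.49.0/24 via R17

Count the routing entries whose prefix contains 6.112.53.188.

Prefixes containing 6.112.53.188:
  6.0.0.0/8 (6.0.0.0 - 6.255.255.255)
  6.64.0.0/10 (6.64.0.0 - 6.127.255.255)
  6.112.0.0/13 (6.112.0.0 - 6.119.255.255)
  6.112.48.0/20 (6.112.48.0 - 6.112.63.255)
Total matching entries: 4.

4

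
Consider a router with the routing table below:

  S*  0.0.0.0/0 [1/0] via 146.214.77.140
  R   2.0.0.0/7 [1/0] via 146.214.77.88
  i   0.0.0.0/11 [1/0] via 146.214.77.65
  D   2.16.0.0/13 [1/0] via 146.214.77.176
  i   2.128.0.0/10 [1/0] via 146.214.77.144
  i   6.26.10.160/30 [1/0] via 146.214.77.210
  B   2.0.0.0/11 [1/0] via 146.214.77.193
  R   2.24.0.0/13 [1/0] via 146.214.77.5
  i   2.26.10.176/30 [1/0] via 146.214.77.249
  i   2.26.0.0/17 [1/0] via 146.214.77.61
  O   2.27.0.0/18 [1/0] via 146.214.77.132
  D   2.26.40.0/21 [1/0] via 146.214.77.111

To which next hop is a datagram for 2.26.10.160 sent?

Routes whose prefix contains 2.26.10.160:
  0.0.0.0/0 (default, matches everything) -> 146.214.77.140
  2.0.0.0/7 (2.0.0.0 - 3.255.255.255) -> 146.214.77.88
  2.0.0.0/11 (2.0.0.0 - 2.31.255.255) -> 146.214.77.193
  2.24.0.0/13 (2.24.0.0 - 2.31.255.255) -> 146.214.77.5
  2.26.0.0/17 (2.26.0.0 - 2.26.127.255) -> 146.214.77.61
More-specific entries that do NOT match:
  6.26.10.160/30 (6.26.10.160 - 6.26.10.163) does not contain 2.26.10.160
  2.26.10.176/30 (2.26.10.176 - 2.26.10.179) does not contain 2.26.10.160
  2.26.40.0/21 (2.26.40.0 - 2.26.47.255) does not contain 2.26.10.160
  2.27.0.0/18 (2.27.0.0 - 2.27.63.255) does not contain 2.26.10.160
Longest matching prefix is /17 -> next hop 146.214.77.61.

146.214.77.61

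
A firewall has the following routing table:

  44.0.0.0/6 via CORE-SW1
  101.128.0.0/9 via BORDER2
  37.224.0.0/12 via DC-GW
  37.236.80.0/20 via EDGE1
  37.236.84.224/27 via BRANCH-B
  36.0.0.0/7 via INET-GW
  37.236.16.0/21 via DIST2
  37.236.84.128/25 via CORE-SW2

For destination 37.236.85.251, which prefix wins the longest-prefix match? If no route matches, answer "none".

Entries matching 37.236.85.251:
  36.0.0.0/7 (36.0.0.0 - 37.255.255.255)
  37.224.0.0/12 (37.224.0.0 - 37.239.255.255)
  37.236.80.0/20 (37.236.80.0 - 37.236.95.255)
Most specific is 37.236.80.0/20.

37.236.80.0/20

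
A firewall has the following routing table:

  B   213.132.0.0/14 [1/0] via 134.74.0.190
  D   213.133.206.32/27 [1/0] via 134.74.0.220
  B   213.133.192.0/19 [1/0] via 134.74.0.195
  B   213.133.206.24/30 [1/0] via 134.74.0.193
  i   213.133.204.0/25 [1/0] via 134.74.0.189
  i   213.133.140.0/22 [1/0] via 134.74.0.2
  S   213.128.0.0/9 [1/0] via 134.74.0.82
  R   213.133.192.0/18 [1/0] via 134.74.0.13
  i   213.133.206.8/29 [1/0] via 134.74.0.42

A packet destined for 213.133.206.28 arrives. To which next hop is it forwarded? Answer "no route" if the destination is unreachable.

Routes whose prefix contains 213.133.206.28:
  213.128.0.0/9 (213.128.0.0 - 213.255.255.255) -> 134.74.0.82
  213.132.0.0/14 (213.132.0.0 - 213.135.255.255) -> 134.74.0.190
  213.133.192.0/18 (213.133.192.0 - 213.133.255.255) -> 134.74.0.13
  213.133.192.0/19 (213.133.192.0 - 213.133.223.255) -> 134.74.0.195
More-specific entries that do NOT match:
  213.133.206.24/30 (213.133.206.24 - 213.133.206.27) does not contain 213.133.206.28
  213.133.206.8/29 (213.133.206.8 - 213.133.206.15) does not contain 213.133.206.28
  213.133.206.32/27 (213.133.206.32 - 213.133.206.63) does not contain 213.133.206.28
  213.133.204.0/25 (213.133.204.0 - 213.133.204.127) does not contain 213.133.206.28
  213.133.140.0/22 (213.133.140.0 - 213.133.143.255) does not contain 213.133.206.28
Longest matching prefix is /19 -> next hop 134.74.0.195.

134.74.0.195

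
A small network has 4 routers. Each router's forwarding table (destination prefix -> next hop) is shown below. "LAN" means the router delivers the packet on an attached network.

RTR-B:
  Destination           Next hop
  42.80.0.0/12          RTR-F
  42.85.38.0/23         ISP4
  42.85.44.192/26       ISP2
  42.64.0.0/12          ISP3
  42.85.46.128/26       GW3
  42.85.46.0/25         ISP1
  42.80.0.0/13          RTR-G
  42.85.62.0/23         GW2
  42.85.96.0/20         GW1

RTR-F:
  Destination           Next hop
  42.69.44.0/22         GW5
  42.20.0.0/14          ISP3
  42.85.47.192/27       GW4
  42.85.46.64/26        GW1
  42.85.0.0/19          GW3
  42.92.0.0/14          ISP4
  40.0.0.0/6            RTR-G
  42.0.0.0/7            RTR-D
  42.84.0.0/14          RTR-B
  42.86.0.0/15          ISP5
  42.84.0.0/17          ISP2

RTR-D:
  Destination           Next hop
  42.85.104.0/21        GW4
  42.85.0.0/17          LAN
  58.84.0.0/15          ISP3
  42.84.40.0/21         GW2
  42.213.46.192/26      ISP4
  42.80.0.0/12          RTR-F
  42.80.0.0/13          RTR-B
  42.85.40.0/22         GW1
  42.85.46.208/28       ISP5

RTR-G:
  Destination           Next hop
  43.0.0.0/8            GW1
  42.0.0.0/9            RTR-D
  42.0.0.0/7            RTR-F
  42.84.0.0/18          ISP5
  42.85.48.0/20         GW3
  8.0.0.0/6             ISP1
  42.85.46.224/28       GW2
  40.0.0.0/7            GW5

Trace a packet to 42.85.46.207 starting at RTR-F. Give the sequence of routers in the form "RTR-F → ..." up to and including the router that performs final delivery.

RTR-F → RTR-B → RTR-G → RTR-D

At RTR-F: longest match for 42.85.46.207 is 42.84.0.0/14 -> RTR-B
At RTR-B: longest match for 42.85.46.207 is 42.80.0.0/13 -> RTR-G
At RTR-G: longest match for 42.85.46.207 is 42.0.0.0/9 -> RTR-D
At RTR-D: longest match for 42.85.46.207 is 42.85.0.0/17 -> LAN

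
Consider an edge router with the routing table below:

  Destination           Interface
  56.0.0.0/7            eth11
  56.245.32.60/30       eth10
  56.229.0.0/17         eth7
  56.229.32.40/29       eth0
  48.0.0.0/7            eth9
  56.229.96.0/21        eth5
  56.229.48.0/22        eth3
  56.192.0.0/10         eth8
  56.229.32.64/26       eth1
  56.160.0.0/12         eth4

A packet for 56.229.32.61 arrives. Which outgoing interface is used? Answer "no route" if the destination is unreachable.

Routes whose prefix contains 56.229.32.61:
  56.0.0.0/7 (56.0.0.0 - 57.255.255.255) -> eth11
  56.192.0.0/10 (56.192.0.0 - 56.255.255.255) -> eth8
  56.229.0.0/17 (56.229.0.0 - 56.229.127.255) -> eth7
More-specific entries that do NOT match:
  56.245.32.60/30 (56.245.32.60 - 56.245.32.63) does not contain 56.229.32.61
  56.229.32.40/29 (56.229.32.40 - 56.229.32.47) does not contain 56.229.32.61
  56.229.32.64/26 (56.229.32.64 - 56.229.32.127) does not contain 56.229.32.61
  56.229.48.0/22 (56.229.48.0 - 56.229.51.255) does not contain 56.229.32.61
  56.229.96.0/21 (56.229.96.0 - 56.229.103.255) does not contain 56.229.32.61
Longest matching prefix is /17 -> interface eth7.

eth7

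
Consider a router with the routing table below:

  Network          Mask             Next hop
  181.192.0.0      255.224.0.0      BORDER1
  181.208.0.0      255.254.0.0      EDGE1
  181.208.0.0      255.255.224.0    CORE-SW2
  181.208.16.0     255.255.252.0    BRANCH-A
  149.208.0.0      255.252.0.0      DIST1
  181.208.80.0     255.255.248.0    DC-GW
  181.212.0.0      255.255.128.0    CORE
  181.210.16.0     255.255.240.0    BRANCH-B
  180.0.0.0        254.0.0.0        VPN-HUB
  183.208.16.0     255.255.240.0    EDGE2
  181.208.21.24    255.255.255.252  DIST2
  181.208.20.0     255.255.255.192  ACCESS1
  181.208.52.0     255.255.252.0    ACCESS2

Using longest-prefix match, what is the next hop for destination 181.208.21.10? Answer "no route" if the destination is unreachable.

CORE-SW2

Routes whose prefix contains 181.208.21.10:
  180.0.0.0/7 (180.0.0.0 - 181.255.255.255) -> VPN-HUB
  181.192.0.0/11 (181.192.0.0 - 181.223.255.255) -> BORDER1
  181.208.0.0/15 (181.208.0.0 - 181.209.255.255) -> EDGE1
  181.208.0.0/19 (181.208.0.0 - 181.208.31.255) -> CORE-SW2
More-specific entries that do NOT match:
  181.208.21.24/30 (181.208.21.24 - 181.208.21.27) does not contain 181.208.21.10
  181.208.20.0/26 (181.208.20.0 - 181.208.20.63) does not contain 181.208.21.10
  181.208.16.0/22 (181.208.16.0 - 181.208.19.255) does not contain 181.208.21.10
  181.208.52.0/22 (181.208.52.0 - 181.208.55.255) does not contain 181.208.21.10
  181.208.80.0/21 (181.208.80.0 - 181.208.87.255) does not contain 181.208.21.10
  181.210.16.0/20 (181.210.16.0 - 181.210.31.255) does not contain 181.208.21.10
  183.208.16.0/20 (183.208.16.0 - 183.208.31.255) does not contain 181.208.21.10
Longest matching prefix is /19 -> next hop CORE-SW2.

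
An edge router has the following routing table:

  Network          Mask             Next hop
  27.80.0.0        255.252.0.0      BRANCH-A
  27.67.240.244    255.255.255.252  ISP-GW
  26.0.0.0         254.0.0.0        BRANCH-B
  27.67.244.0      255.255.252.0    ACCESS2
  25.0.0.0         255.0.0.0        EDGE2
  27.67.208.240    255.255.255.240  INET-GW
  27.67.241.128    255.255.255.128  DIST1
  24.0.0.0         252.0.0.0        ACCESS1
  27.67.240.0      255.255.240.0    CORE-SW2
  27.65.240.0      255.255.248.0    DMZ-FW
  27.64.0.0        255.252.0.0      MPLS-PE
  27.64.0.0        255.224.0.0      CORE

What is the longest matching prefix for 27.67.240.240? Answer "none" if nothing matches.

27.67.240.0/20

Entries matching 27.67.240.240:
  24.0.0.0/6 (24.0.0.0 - 27.255.255.255)
  26.0.0.0/7 (26.0.0.0 - 27.255.255.255)
  27.64.0.0/11 (27.64.0.0 - 27.95.255.255)
  27.64.0.0/14 (27.64.0.0 - 27.67.255.255)
  27.67.240.0/20 (27.67.240.0 - 27.67.255.255)
Most specific is 27.67.240.0/20.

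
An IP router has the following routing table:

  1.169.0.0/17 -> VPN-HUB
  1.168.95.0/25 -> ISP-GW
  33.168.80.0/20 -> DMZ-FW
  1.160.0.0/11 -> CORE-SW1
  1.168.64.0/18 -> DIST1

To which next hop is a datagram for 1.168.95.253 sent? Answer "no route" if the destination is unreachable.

DIST1

Routes whose prefix contains 1.168.95.253:
  1.160.0.0/11 (1.160.0.0 - 1.191.255.255) -> CORE-SW1
  1.168.64.0/18 (1.168.64.0 - 1.168.127.255) -> DIST1
More-specific entries that do NOT match:
  1.168.95.0/25 (1.168.95.0 - 1.168.95.127) does not contain 1.168.95.253
  33.168.80.0/20 (33.168.80.0 - 33.168.95.255) does not contain 1.168.95.253
Longest matching prefix is /18 -> next hop DIST1.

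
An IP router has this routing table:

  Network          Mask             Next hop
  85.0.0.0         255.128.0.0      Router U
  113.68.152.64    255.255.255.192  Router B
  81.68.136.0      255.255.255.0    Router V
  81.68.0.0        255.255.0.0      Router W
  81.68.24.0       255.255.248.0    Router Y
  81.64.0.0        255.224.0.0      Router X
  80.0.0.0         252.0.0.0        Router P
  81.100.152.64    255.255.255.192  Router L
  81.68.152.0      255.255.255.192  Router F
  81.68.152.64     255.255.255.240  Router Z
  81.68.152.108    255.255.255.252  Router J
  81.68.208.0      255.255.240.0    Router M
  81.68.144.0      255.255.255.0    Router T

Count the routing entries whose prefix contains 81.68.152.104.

3

Prefixes containing 81.68.152.104:
  80.0.0.0/6 (80.0.0.0 - 83.255.255.255)
  81.64.0.0/11 (81.64.0.0 - 81.95.255.255)
  81.68.0.0/16 (81.68.0.0 - 81.68.255.255)
Total matching entries: 3.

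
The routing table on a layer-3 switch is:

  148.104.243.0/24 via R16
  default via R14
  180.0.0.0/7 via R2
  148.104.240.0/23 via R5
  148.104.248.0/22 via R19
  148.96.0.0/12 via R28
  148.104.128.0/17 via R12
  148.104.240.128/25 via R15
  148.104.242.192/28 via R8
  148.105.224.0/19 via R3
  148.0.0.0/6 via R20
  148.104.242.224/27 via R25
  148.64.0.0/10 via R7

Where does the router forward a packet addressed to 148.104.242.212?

Routes whose prefix contains 148.104.242.212:
  0.0.0.0/0 (default, matches everything) -> R14
  148.0.0.0/6 (148.0.0.0 - 151.255.255.255) -> R20
  148.64.0.0/10 (148.64.0.0 - 148.127.255.255) -> R7
  148.96.0.0/12 (148.96.0.0 - 148.111.255.255) -> R28
  148.104.128.0/17 (148.104.128.0 - 148.104.255.255) -> R12
More-specific entries that do NOT match:
  148.104.242.192/28 (148.104.242.192 - 148.104.242.207) does not contain 148.104.242.212
  148.104.242.224/27 (148.104.242.224 - 148.104.242.255) does not contain 148.104.242.212
  148.104.240.128/25 (148.104.240.128 - 148.104.240.255) does not contain 148.104.242.212
  148.104.243.0/24 (148.104.243.0 - 148.104.243.255) does not contain 148.104.242.212
  148.104.240.0/23 (148.104.240.0 - 148.104.241.255) does not contain 148.104.242.212
  148.104.248.0/22 (148.104.248.0 - 148.104.251.255) does not contain 148.104.242.212
  148.105.224.0/19 (148.105.224.0 - 148.105.255.255) does not contain 148.104.242.212
Longest matching prefix is /17 -> next hop R12.

R12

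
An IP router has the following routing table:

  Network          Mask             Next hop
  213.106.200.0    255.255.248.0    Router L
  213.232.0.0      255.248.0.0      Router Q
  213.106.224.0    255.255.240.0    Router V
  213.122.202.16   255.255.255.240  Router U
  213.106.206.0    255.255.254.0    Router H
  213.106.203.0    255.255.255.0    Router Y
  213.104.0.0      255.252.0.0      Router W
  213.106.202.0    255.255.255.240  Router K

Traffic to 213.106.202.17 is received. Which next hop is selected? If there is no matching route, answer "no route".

Routes whose prefix contains 213.106.202.17:
  213.104.0.0/14 (213.104.0.0 - 213.107.255.255) -> Router W
  213.106.200.0/21 (213.106.200.0 - 213.106.207.255) -> Router L
More-specific entries that do NOT match:
  213.122.202.16/28 (213.122.202.16 - 213.122.202.31) does not contain 213.106.202.17
  213.106.202.0/28 (213.106.202.0 - 213.106.202.15) does not contain 213.106.202.17
  213.106.203.0/24 (213.106.203.0 - 213.106.203.255) does not contain 213.106.202.17
  213.106.206.0/23 (213.106.206.0 - 213.106.207.255) does not contain 213.106.202.17
Longest matching prefix is /21 -> next hop Router L.

Router L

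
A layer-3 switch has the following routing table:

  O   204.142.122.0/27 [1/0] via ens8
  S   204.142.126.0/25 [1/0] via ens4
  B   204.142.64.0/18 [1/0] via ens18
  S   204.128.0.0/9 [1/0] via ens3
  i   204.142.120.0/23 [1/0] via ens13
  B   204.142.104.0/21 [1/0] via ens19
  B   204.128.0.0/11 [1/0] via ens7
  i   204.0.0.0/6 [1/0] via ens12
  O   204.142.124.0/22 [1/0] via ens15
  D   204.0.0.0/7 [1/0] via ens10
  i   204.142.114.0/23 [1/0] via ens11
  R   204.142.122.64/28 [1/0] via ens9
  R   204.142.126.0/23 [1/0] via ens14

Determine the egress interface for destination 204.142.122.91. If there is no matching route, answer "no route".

ens18

Routes whose prefix contains 204.142.122.91:
  204.0.0.0/6 (204.0.0.0 - 207.255.255.255) -> ens12
  204.0.0.0/7 (204.0.0.0 - 205.255.255.255) -> ens10
  204.128.0.0/9 (204.128.0.0 - 204.255.255.255) -> ens3
  204.128.0.0/11 (204.128.0.0 - 204.159.255.255) -> ens7
  204.142.64.0/18 (204.142.64.0 - 204.142.127.255) -> ens18
More-specific entries that do NOT match:
  204.142.122.64/28 (204.142.122.64 - 204.142.122.79) does not contain 204.142.122.91
  204.142.122.0/27 (204.142.122.0 - 204.142.122.31) does not contain 204.142.122.91
  204.142.126.0/25 (204.142.126.0 - 204.142.126.127) does not contain 204.142.122.91
  204.142.120.0/23 (204.142.120.0 - 204.142.121.255) does not contain 204.142.122.91
  204.142.114.0/23 (204.142.114.0 - 204.142.115.255) does not contain 204.142.122.91
  204.142.126.0/23 (204.142.126.0 - 204.142.127.255) does not contain 204.142.122.91
  204.142.124.0/22 (204.142.124.0 - 204.142.127.255) does not contain 204.142.122.91
  204.142.104.0/21 (204.142.104.0 - 204.142.111.255) does not contain 204.142.122.91
Longest matching prefix is /18 -> interface ens18.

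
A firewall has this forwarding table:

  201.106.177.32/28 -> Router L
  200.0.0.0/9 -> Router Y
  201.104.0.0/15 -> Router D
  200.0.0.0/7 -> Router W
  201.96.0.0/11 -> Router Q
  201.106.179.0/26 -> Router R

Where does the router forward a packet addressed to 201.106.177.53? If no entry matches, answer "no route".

Router Q

Routes whose prefix contains 201.106.177.53:
  200.0.0.0/7 (200.0.0.0 - 201.255.255.255) -> Router W
  201.96.0.0/11 (201.96.0.0 - 201.127.255.255) -> Router Q
More-specific entries that do NOT match:
  201.106.177.32/28 (201.106.177.32 - 201.106.177.47) does not contain 201.106.177.53
  201.106.179.0/26 (201.106.179.0 - 201.106.179.63) does not contain 201.106.177.53
  201.104.0.0/15 (201.104.0.0 - 201.105.255.255) does not contain 201.106.177.53
Longest matching prefix is /11 -> next hop Router Q.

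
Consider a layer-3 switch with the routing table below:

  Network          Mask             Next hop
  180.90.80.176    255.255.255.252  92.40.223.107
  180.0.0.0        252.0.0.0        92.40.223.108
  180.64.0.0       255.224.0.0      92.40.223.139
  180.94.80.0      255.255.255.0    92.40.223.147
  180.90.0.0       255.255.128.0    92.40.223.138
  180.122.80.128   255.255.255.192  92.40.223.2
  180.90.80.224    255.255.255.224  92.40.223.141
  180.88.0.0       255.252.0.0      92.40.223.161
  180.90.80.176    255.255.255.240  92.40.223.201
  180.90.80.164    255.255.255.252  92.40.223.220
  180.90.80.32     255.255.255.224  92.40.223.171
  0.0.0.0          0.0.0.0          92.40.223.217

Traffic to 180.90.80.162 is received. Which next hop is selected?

92.40.223.138

Routes whose prefix contains 180.90.80.162:
  0.0.0.0/0 (default, matches everything) -> 92.40.223.217
  180.0.0.0/6 (180.0.0.0 - 183.255.255.255) -> 92.40.223.108
  180.64.0.0/11 (180.64.0.0 - 180.95.255.255) -> 92.40.223.139
  180.88.0.0/14 (180.88.0.0 - 180.91.255.255) -> 92.40.223.161
  180.90.0.0/17 (180.90.0.0 - 180.90.127.255) -> 92.40.223.138
More-specific entries that do NOT match:
  180.90.80.176/30 (180.90.80.176 - 180.90.80.179) does not contain 180.90.80.162
  180.90.80.164/30 (180.90.80.164 - 180.90.80.167) does not contain 180.90.80.162
  180.90.80.176/28 (180.90.80.176 - 180.90.80.191) does not contain 180.90.80.162
  180.90.80.224/27 (180.90.80.224 - 180.90.80.255) does not contain 180.90.80.162
  180.90.80.32/27 (180.90.80.32 - 180.90.80.63) does not contain 180.90.80.162
  180.122.80.128/26 (180.122.80.128 - 180.122.80.191) does not contain 180.90.80.162
  180.94.80.0/24 (180.94.80.0 - 180.94.80.255) does not contain 180.90.80.162
Longest matching prefix is /17 -> next hop 92.40.223.138.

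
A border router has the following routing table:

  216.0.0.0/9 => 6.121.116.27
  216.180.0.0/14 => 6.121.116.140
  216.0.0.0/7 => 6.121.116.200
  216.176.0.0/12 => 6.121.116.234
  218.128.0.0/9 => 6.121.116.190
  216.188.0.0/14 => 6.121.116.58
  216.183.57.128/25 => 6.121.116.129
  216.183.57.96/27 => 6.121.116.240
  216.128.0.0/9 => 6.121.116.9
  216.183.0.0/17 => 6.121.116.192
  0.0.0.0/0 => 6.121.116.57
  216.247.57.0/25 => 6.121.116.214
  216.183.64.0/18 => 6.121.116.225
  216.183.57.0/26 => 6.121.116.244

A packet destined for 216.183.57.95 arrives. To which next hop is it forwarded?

6.121.116.192

Routes whose prefix contains 216.183.57.95:
  0.0.0.0/0 (default, matches everything) -> 6.121.116.57
  216.0.0.0/7 (216.0.0.0 - 217.255.255.255) -> 6.121.116.200
  216.128.0.0/9 (216.128.0.0 - 216.255.255.255) -> 6.121.116.9
  216.176.0.0/12 (216.176.0.0 - 216.191.255.255) -> 6.121.116.234
  216.180.0.0/14 (216.180.0.0 - 216.183.255.255) -> 6.121.116.140
  216.183.0.0/17 (216.183.0.0 - 216.183.127.255) -> 6.121.116.192
More-specific entries that do NOT match:
  216.183.57.96/27 (216.183.57.96 - 216.183.57.127) does not contain 216.183.57.95
  216.183.57.0/26 (216.183.57.0 - 216.183.57.63) does not contain 216.183.57.95
  216.183.57.128/25 (216.183.57.128 - 216.183.57.255) does not contain 216.183.57.95
  216.247.57.0/25 (216.247.57.0 - 216.247.57.127) does not contain 216.183.57.95
  216.183.64.0/18 (216.183.64.0 - 216.183.127.255) does not contain 216.183.57.95
Longest matching prefix is /17 -> next hop 6.121.116.192.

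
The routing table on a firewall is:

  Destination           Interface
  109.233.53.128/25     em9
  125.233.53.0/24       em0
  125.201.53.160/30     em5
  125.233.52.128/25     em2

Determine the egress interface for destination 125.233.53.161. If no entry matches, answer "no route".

Routes whose prefix contains 125.233.53.161:
  125.233.53.0/24 (125.233.53.0 - 125.233.53.255) -> em0
More-specific entries that do NOT match:
  125.201.53.160/30 (125.201.53.160 - 125.201.53.163) does not contain 125.233.53.161
  109.233.53.128/25 (109.233.53.128 - 109.233.53.255) does not contain 125.233.53.161
  125.233.52.128/25 (125.233.52.128 - 125.233.52.255) does not contain 125.233.53.161
Longest matching prefix is /24 -> interface em0.

em0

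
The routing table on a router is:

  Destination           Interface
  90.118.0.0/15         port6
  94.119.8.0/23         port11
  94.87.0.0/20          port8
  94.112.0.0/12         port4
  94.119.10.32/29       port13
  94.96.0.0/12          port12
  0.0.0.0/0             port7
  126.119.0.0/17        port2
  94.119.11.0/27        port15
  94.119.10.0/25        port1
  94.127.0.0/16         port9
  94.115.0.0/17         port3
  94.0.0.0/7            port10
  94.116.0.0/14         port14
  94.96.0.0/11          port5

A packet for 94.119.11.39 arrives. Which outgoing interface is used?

port14

Routes whose prefix contains 94.119.11.39:
  0.0.0.0/0 (default, matches everything) -> port7
  94.0.0.0/7 (94.0.0.0 - 95.255.255.255) -> port10
  94.96.0.0/11 (94.96.0.0 - 94.127.255.255) -> port5
  94.112.0.0/12 (94.112.0.0 - 94.127.255.255) -> port4
  94.116.0.0/14 (94.116.0.0 - 94.119.255.255) -> port14
More-specific entries that do NOT match:
  94.119.10.32/29 (94.119.10.32 - 94.119.10.39) does not contain 94.119.11.39
  94.119.11.0/27 (94.119.11.0 - 94.119.11.31) does not contain 94.119.11.39
  94.119.10.0/25 (94.119.10.0 - 94.119.10.127) does not contain 94.119.11.39
  94.119.8.0/23 (94.119.8.0 - 94.119.9.255) does not contain 94.119.11.39
  94.87.0.0/20 (94.87.0.0 - 94.87.15.255) does not contain 94.119.11.39
  126.119.0.0/17 (126.119.0.0 - 126.119.127.255) does not contain 94.119.11.39
  94.115.0.0/17 (94.115.0.0 - 94.115.127.255) does not contain 94.119.11.39
  94.127.0.0/16 (94.127.0.0 - 94.127.255.255) does not contain 94.119.11.39
  90.118.0.0/15 (90.118.0.0 - 90.119.255.255) does not contain 94.119.11.39
Longest matching prefix is /14 -> interface port14.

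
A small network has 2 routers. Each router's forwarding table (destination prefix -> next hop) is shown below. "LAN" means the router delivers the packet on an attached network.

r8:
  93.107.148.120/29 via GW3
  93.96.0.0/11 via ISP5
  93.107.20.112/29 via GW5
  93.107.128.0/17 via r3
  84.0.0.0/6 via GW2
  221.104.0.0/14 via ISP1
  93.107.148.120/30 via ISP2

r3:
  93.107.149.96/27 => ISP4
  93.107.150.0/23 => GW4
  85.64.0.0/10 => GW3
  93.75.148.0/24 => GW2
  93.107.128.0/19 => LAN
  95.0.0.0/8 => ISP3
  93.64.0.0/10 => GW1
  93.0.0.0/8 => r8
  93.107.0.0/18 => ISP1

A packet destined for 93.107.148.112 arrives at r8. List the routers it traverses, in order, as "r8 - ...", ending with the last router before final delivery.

At r8: longest match for 93.107.148.112 is 93.107.128.0/17 -> r3
At r3: longest match for 93.107.148.112 is 93.107.128.0/19 -> LAN

r8 - r3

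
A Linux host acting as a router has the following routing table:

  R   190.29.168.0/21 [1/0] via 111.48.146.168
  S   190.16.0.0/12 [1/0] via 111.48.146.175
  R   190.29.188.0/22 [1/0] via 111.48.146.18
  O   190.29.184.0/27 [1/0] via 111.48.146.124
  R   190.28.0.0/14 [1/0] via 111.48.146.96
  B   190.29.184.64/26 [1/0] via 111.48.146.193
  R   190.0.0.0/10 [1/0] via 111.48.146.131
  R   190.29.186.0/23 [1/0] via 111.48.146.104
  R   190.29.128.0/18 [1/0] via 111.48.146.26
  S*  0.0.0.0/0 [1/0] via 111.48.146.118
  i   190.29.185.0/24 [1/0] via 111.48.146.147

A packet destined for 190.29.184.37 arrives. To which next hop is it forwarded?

Routes whose prefix contains 190.29.184.37:
  0.0.0.0/0 (default, matches everything) -> 111.48.146.118
  190.0.0.0/10 (190.0.0.0 - 190.63.255.255) -> 111.48.146.131
  190.16.0.0/12 (190.16.0.0 - 190.31.255.255) -> 111.48.146.175
  190.28.0.0/14 (190.28.0.0 - 190.31.255.255) -> 111.48.146.96
  190.29.128.0/18 (190.29.128.0 - 190.29.191.255) -> 111.48.146.26
More-specific entries that do NOT match:
  190.29.184.0/27 (190.29.184.0 - 190.29.184.31) does not contain 190.29.184.37
  190.29.184.64/26 (190.29.184.64 - 190.29.184.127) does not contain 190.29.184.37
  190.29.185.0/24 (190.29.185.0 - 190.29.185.255) does not contain 190.29.184.37
  190.29.186.0/23 (190.29.186.0 - 190.29.187.255) does not contain 190.29.184.37
  190.29.188.0/22 (190.29.188.0 - 190.29.191.255) does not contain 190.29.184.37
  190.29.168.0/21 (190.29.168.0 - 190.29.175.255) does not contain 190.29.184.37
Longest matching prefix is /18 -> next hop 111.48.146.26.

111.48.146.26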